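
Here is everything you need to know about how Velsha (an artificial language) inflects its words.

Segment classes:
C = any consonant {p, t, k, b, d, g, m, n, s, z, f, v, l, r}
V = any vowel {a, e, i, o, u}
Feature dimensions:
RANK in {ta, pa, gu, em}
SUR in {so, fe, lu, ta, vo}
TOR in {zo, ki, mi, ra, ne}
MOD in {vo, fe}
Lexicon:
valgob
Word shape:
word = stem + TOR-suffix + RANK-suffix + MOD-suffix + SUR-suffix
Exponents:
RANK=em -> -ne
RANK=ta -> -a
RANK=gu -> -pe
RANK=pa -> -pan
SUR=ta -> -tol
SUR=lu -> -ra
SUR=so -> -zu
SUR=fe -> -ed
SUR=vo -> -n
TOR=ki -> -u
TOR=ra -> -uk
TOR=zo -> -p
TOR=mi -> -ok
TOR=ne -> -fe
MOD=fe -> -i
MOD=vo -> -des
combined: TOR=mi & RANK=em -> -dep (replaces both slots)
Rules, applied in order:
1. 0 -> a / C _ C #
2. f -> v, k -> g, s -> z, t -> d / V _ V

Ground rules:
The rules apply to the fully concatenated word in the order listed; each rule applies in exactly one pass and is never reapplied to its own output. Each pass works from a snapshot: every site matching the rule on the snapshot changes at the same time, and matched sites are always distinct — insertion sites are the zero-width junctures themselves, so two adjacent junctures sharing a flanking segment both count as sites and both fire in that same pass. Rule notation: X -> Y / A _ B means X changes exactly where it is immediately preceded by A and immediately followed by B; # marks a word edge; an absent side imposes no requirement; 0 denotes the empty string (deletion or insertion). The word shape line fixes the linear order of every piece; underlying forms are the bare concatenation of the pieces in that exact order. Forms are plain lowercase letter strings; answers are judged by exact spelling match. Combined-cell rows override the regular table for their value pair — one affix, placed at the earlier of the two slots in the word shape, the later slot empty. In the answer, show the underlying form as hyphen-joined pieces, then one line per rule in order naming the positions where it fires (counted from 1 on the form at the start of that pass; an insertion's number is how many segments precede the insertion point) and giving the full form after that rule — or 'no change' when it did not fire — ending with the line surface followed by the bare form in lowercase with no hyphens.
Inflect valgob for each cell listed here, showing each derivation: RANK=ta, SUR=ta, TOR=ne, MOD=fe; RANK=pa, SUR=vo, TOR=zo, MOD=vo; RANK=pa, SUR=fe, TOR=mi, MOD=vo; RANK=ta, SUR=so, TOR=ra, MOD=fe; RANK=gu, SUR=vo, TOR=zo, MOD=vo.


cell RANK=ta, SUR=ta, TOR=ne, MOD=fe:
underlying: valgob-fe-a-i-tol
1. 0 -> a / C _ C #: no change
2. f -> v, k -> g, s -> z, t -> d / V _ V: fires at position(s) 11: valgobfeaidol
surface: valgobfeaidol

cell RANK=pa, SUR=vo, TOR=zo, MOD=vo:
underlying: valgob-p-pan-des-n
1. 0 -> a / C _ C #: inserts after position(s) 13: valgobppandesan
2. f -> v, k -> g, s -> z, t -> d / V _ V: fires at position(s) 13: valgobppandezan
surface: valgobppandezan

cell RANK=pa, SUR=fe, TOR=mi, MOD=vo:
underlying: valgob-ok-pan-des-ed
1. 0 -> a / C _ C #: no change
2. f -> v, k -> g, s -> z, t -> d / V _ V: fires at position(s) 14: valgobokpandezed
surface: valgobokpandezed

cell RANK=ta, SUR=so, TOR=ra, MOD=fe:
underlying: valgob-uk-a-i-zu
1. 0 -> a / C _ C #: no change
2. f -> v, k -> g, s -> z, t -> d / V _ V: fires at position(s) 8: valgobugaizu
surface: valgobugaizu

cell RANK=gu, SUR=vo, TOR=zo, MOD=vo:
underlying: valgob-p-pe-des-n
1. 0 -> a / C _ C #: inserts after position(s) 12: valgobppedesan
2. f -> v, k -> g, s -> z, t -> d / V _ V: fires at position(s) 12: valgobppedezan
surface: valgobppedezan


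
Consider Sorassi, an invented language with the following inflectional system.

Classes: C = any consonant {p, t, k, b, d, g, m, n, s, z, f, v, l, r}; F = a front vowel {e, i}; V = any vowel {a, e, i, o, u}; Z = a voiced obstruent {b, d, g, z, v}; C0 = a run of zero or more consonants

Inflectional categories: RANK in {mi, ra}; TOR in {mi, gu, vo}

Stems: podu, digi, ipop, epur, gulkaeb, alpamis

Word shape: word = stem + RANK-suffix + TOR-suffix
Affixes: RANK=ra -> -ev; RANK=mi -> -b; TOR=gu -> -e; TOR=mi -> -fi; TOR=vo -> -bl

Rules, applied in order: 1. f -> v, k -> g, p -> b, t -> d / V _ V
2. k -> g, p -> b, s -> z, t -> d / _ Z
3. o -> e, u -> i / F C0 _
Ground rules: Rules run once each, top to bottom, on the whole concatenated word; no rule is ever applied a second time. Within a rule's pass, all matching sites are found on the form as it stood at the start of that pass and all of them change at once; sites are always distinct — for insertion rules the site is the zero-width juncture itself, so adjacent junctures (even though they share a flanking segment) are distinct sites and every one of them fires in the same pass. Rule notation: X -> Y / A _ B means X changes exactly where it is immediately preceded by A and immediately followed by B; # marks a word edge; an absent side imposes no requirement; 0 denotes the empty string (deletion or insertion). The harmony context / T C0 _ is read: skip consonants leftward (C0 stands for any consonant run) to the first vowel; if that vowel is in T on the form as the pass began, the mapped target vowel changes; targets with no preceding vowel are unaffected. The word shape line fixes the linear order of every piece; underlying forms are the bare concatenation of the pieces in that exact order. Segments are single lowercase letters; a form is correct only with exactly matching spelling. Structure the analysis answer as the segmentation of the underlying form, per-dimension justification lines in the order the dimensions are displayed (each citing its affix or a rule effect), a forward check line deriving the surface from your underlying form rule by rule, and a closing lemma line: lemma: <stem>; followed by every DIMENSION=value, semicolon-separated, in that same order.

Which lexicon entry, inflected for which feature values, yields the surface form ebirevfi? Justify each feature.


underlying: epur-ev-fi
RANK=ra - signalled by the affix -ev
TOR=mi - signalled by the affix -fi
check: epurevfi -> eburevfi -> eburevfi -> ebirevfi
lemma: epur; RANK=ra; TOR=mi


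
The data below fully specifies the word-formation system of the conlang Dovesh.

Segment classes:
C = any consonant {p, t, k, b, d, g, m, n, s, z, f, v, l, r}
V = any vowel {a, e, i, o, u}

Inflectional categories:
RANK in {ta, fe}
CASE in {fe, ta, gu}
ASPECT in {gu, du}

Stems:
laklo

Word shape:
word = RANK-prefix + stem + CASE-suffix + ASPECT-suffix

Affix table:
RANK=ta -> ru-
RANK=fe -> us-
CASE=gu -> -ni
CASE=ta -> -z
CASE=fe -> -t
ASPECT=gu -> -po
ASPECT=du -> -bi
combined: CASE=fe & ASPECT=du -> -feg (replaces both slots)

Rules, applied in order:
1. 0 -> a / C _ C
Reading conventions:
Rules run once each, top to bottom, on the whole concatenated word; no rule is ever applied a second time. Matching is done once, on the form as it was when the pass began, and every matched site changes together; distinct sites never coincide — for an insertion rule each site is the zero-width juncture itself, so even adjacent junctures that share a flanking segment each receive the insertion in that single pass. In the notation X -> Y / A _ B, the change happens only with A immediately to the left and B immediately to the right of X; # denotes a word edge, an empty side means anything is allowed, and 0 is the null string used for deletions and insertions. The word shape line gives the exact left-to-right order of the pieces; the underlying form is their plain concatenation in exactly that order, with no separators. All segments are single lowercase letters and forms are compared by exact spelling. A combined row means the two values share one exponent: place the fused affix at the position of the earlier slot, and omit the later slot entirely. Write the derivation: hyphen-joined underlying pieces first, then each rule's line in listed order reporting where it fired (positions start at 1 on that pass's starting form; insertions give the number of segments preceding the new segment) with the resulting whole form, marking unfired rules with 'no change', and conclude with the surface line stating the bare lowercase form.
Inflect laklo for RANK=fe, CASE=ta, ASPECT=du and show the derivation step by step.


underlying: us-laklo-z-bi
1. 0 -> a / C _ C: inserts after position(s) 2, 5, 8: usalakalozabi
surface: usalakalozabi


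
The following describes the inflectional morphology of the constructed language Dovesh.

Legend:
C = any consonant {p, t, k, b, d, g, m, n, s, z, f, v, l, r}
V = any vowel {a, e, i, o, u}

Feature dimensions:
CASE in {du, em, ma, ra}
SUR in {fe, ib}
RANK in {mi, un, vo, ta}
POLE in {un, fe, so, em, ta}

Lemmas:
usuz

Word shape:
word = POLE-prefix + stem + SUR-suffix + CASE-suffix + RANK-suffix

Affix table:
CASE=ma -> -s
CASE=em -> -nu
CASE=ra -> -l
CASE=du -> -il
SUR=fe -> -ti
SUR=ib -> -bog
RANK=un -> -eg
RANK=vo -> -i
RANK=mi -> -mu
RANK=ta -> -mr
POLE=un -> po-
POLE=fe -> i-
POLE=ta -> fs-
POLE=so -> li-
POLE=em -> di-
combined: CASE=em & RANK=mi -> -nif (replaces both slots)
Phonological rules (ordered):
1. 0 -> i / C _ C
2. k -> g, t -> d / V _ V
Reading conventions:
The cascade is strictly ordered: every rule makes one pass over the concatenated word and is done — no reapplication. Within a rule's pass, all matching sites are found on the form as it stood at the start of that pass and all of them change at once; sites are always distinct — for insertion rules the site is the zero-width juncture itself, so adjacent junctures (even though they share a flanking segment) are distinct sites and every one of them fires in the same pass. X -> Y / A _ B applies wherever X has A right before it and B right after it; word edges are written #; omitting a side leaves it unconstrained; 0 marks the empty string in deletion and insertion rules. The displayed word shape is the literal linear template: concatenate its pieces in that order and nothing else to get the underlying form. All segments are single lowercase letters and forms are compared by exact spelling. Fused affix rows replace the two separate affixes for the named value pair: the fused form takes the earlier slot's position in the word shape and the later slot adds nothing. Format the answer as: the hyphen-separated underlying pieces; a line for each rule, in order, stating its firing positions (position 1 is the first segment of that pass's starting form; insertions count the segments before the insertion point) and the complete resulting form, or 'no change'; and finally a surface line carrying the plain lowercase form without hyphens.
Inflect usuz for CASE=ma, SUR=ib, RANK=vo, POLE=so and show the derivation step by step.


underlying: li-usuz-bog-s-i
1. 0 -> i / C _ C: inserts after position(s) 6, 9: liusuzibogisi
2. k -> g, t -> d / V _ V: no change
surface: liusuzibogisi


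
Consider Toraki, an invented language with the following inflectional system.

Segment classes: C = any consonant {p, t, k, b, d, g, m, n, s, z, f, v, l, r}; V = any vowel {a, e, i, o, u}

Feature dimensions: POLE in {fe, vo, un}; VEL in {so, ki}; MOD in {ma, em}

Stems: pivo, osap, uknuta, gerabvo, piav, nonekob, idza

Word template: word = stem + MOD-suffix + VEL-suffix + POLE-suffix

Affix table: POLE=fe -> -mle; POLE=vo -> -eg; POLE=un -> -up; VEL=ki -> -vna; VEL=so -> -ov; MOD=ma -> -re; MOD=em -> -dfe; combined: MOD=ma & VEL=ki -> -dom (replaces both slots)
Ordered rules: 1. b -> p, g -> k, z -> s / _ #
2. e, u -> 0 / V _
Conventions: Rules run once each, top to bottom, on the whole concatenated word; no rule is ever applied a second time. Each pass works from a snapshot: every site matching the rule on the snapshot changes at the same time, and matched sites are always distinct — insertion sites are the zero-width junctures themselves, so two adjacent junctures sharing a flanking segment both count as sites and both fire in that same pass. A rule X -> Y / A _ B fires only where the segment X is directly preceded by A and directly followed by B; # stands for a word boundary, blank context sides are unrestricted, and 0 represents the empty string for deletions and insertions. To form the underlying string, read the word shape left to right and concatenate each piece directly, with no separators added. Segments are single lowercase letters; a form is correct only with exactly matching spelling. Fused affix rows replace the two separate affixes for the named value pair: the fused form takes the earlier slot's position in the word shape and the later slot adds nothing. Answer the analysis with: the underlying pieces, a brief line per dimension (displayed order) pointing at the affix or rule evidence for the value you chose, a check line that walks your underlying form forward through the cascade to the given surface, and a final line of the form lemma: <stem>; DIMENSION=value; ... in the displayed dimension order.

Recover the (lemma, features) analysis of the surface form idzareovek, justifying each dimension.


underlying: idza-re-ov-eg
POLE=vo - signalled by the affix -eg
VEL=so - signalled by the affix -ov
MOD=ma - signalled by the affix -re
check: idzareoveg -> idzareovek -> idzareovek
lemma: idza; POLE=vo; VEL=so; MOD=ma


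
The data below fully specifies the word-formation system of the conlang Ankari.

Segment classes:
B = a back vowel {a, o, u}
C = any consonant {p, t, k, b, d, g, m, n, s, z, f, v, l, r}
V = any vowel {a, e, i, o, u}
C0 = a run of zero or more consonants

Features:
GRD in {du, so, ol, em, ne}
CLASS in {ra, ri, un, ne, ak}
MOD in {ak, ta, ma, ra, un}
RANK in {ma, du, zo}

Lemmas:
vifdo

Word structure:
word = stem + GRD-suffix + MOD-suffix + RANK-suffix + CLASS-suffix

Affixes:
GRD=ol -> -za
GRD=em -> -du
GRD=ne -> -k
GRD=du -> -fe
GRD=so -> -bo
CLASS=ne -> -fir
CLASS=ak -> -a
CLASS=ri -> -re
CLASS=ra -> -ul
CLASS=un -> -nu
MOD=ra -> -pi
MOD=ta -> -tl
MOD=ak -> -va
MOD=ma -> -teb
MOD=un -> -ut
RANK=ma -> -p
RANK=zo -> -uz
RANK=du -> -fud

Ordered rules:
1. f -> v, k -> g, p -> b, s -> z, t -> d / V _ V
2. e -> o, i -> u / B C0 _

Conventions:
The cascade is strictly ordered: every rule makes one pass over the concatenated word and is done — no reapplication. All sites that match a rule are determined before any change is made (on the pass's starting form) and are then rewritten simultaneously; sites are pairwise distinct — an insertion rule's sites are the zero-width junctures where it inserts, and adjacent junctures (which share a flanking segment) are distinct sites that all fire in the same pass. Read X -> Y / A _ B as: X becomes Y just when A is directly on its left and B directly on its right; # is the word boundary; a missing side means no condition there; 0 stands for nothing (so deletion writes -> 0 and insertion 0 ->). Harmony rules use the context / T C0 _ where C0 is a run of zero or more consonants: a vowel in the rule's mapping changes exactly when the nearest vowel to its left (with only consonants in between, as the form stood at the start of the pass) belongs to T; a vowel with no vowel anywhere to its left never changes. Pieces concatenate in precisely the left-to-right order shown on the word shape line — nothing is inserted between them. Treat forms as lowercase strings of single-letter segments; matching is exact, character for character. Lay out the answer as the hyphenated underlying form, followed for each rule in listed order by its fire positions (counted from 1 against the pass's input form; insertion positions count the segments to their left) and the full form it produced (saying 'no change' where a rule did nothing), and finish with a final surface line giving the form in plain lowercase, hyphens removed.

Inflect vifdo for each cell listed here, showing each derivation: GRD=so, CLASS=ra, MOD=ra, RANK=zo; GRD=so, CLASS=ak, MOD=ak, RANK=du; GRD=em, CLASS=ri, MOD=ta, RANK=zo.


cell GRD=so, CLASS=ra, MOD=ra, RANK=zo:
underlying: vifdo-bo-pi-uz-ul
1. f -> v, k -> g, p -> b, s -> z, t -> d / V _ V: fires at position(s) 8: vifdobobiuzul
2. e -> o, i -> u / B C0 _: fires at position(s) 9: vifdobobuuzul
surface: vifdobobuuzul

cell GRD=so, CLASS=ak, MOD=ak, RANK=du:
underlying: vifdo-bo-va-fud-a
1. f -> v, k -> g, p -> b, s -> z, t -> d / V _ V: fires at position(s) 10: vifdobovavuda
2. e -> o, i -> u / B C0 _: no change
surface: vifdobovavuda

cell GRD=em, CLASS=ri, MOD=ta, RANK=zo:
underlying: vifdo-du-tl-uz-re
1. f -> v, k -> g, p -> b, s -> z, t -> d / V _ V: no change
2. e -> o, i -> u / B C0 _: fires at position(s) 13: vifdodutluzro
surface: vifdodutluzro


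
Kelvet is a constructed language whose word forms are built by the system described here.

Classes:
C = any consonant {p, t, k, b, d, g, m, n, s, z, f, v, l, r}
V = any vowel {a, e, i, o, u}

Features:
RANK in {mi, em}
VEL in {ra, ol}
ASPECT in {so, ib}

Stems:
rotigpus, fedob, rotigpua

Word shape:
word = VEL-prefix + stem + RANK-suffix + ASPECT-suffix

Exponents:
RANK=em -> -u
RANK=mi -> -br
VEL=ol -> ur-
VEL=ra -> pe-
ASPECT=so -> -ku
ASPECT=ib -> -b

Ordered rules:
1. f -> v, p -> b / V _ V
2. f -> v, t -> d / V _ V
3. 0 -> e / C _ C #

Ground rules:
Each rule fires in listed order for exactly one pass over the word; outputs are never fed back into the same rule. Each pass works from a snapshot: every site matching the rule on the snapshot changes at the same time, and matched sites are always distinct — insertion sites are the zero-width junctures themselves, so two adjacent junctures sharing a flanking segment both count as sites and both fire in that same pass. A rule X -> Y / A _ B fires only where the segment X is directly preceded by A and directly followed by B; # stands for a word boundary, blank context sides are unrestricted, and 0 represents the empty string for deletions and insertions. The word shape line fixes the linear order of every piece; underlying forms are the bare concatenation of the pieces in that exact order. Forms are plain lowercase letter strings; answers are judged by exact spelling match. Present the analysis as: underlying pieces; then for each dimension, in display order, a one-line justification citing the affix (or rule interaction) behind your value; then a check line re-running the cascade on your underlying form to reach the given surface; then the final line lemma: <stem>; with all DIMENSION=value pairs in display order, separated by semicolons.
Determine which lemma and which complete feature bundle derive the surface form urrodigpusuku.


underlying: ur-rotigpus-u-ku
RANK=em - signalled by the affix -u
VEL=ol - signalled by the affix ur-
ASPECT=so - signalled by the affix -ku
check: urrotigpusuku -> urrotigpusuku -> urrodigpusuku -> urrodigpusuku
lemma: rotigpus; RANK=em; VEL=ol; ASPECT=so


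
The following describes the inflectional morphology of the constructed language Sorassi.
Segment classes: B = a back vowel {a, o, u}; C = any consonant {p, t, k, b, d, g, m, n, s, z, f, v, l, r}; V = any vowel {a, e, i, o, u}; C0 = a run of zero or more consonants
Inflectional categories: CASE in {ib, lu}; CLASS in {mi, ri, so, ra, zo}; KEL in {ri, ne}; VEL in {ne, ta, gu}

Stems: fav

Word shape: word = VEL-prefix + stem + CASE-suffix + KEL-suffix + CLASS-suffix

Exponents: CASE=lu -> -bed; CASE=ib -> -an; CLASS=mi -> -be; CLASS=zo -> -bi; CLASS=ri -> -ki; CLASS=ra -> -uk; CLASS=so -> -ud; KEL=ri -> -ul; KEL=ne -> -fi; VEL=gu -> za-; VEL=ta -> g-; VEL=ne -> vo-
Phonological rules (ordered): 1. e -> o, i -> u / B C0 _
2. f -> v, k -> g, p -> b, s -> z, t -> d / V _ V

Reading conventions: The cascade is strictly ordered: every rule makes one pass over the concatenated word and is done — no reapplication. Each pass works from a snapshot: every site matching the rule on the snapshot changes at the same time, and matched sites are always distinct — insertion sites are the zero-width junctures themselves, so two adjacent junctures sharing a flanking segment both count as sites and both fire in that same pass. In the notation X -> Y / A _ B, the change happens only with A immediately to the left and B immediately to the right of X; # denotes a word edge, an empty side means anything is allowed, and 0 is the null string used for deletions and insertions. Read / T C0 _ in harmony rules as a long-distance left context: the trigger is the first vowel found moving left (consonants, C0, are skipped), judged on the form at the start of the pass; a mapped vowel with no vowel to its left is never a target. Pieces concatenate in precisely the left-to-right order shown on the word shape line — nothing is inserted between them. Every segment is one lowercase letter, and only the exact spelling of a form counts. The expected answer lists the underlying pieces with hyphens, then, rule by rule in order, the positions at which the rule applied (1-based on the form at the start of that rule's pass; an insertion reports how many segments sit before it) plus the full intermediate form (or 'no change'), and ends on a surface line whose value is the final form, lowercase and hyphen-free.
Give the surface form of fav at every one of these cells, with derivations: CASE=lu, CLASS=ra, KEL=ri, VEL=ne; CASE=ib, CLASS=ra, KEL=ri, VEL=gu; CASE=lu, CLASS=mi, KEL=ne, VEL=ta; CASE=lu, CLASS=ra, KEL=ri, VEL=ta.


cell CASE=lu, CLASS=ra, KEL=ri, VEL=ne:
underlying: vo-fav-bed-ul-uk
1. e -> o, i -> u / B C0 _: fires at position(s) 7: vofavboduluk
2. f -> v, k -> g, p -> b, s -> z, t -> d / V _ V: fires at position(s) 3: vovavboduluk
surface: vovavboduluk

cell CASE=ib, CLASS=ra, KEL=ri, VEL=gu:
underlying: za-fav-an-ul-uk
1. e -> o, i -> u / B C0 _: no change
2. f -> v, k -> g, p -> b, s -> z, t -> d / V _ V: fires at position(s) 3: zavavanuluk
surface: zavavanuluk

cell CASE=lu, CLASS=mi, KEL=ne, VEL=ta:
underlying: g-fav-bed-fi-be
1. e -> o, i -> u / B C0 _: fires at position(s) 6: gfavbodfibe
2. f -> v, k -> g, p -> b, s -> z, t -> d / V _ V: no change
surface: gfavbodfibe

cell CASE=lu, CLASS=ra, KEL=ri, VEL=ta:
underlying: g-fav-bed-ul-uk
1. e -> o, i -> u / B C0 _: fires at position(s) 6: gfavboduluk
2. f -> v, k -> g, p -> b, s -> z, t -> d / V _ V: no change
surface: gfavboduluk


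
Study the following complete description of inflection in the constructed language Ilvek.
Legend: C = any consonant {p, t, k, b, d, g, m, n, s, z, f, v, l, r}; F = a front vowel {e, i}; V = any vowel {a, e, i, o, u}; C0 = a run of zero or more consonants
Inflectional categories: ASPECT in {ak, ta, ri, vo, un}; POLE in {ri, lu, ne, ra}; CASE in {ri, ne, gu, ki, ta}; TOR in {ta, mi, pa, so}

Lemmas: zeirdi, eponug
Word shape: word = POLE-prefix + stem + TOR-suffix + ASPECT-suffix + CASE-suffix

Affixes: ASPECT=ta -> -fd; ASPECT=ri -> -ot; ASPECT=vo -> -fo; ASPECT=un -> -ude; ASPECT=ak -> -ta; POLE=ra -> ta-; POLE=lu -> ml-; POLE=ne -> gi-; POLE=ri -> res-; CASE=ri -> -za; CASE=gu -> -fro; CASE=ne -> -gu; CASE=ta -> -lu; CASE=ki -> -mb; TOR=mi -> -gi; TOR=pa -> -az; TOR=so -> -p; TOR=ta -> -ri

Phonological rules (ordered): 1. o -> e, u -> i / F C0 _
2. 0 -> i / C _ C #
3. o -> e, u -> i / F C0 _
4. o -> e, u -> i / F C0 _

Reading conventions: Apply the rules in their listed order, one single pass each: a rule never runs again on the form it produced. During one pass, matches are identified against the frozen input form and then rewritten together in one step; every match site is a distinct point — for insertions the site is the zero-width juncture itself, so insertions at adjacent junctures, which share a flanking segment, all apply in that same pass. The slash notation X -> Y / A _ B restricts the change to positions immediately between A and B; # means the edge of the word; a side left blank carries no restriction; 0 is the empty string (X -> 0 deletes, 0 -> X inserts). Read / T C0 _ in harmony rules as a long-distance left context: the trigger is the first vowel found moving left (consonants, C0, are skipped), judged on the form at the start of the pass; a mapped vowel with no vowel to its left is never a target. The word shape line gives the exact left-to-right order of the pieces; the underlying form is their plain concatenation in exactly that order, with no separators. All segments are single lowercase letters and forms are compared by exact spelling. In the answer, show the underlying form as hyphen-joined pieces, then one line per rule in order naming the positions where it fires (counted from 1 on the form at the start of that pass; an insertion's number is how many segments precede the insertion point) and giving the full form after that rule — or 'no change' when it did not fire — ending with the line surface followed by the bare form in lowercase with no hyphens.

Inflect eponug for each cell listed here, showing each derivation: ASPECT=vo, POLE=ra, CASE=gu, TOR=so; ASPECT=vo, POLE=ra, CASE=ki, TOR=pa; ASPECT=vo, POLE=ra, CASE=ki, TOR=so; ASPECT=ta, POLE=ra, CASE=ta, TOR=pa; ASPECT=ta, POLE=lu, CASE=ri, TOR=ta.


cell ASPECT=vo, POLE=ra, CASE=gu, TOR=so:
underlying: ta-eponug-p-fo-fro
1. o -> e, u -> i / F C0 _: fires at position(s) 5: taepenugpfofro
2. 0 -> i / C _ C #: no change
3. o -> e, u -> i / F C0 _: fires at position(s) 7: taepenigpfofro
4. o -> e, u -> i / F C0 _: fires at position(s) 11: taepenigpfefro
surface: taepenigpfefro

cell ASPECT=vo, POLE=ra, CASE=ki, TOR=pa:
underlying: ta-eponug-az-fo-mb
1. o -> e, u -> i / F C0 _: fires at position(s) 5: taepenugazfomb
2. 0 -> i / C _ C #: inserts after position(s) 13: taepenugazfomib
3. o -> e, u -> i / F C0 _: fires at position(s) 7: taepenigazfomib
4. o -> e, u -> i / F C0 _: no change
surface: taepenigazfomib

cell ASPECT=vo, POLE=ra, CASE=ki, TOR=so:
underlying: ta-eponug-p-fo-mb
1. o -> e, u -> i / F C0 _: fires at position(s) 5: taepenugpfomb
2. 0 -> i / C _ C #: inserts after position(s) 12: taepenugpfomib
3. o -> e, u -> i / F C0 _: fires at position(s) 7: taepenigpfomib
4. o -> e, u -> i / F C0 _: fires at position(s) 11: taepenigpfemib
surface: taepenigpfemib

cell ASPECT=ta, POLE=ra, CASE=ta, TOR=pa:
underlying: ta-eponug-az-fd-lu
1. o -> e, u -> i / F C0 _: fires at position(s) 5: taepenugazfdlu
2. 0 -> i / C _ C #: no change
3. o -> e, u -> i / F C0 _: fires at position(s) 7: taepenigazfdlu
4. o -> e, u -> i / F C0 _: no change
surface: taepenigazfdlu

cell ASPECT=ta, POLE=lu, CASE=ri, TOR=ta:
underlying: ml-eponug-ri-fd-za
1. o -> e, u -> i / F C0 _: fires at position(s) 5: mlepenugrifdza
2. 0 -> i / C _ C #: no change
3. o -> e, u -> i / F C0 _: fires at position(s) 7: mlepenigrifdza
4. o -> e, u -> i / F C0 _: no change
surface: mlepenigrifdza


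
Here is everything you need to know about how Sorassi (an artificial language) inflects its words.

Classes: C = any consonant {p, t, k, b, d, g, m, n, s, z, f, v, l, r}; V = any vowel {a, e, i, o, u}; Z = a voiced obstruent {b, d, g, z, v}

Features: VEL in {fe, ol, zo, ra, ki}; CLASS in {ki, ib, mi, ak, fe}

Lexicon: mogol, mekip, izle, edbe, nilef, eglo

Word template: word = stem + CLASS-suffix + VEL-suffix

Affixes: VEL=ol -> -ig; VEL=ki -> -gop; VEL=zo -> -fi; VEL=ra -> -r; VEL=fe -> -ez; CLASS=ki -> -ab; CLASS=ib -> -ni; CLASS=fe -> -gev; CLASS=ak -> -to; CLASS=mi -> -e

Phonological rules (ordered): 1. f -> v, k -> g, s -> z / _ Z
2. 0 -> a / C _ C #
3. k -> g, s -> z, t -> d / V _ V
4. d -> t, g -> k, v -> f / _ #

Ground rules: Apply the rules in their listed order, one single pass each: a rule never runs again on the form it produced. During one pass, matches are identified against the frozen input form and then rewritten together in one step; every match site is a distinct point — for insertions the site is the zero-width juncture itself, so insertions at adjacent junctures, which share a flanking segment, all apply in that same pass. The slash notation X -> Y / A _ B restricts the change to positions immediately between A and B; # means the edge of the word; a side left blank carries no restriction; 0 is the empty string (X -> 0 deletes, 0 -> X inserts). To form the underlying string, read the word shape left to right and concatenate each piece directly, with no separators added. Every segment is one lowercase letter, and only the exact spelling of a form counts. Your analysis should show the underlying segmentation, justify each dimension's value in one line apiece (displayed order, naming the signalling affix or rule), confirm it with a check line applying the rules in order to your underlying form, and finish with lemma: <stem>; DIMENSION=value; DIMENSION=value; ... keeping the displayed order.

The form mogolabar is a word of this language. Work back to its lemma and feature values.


underlying: mogol-ab-r
VEL=ra - signalled by the affix -r
CLASS=ki - signalled by the affix -ab
check: mogolabr -> mogolabr -> mogolabar -> mogolabar -> mogolabar
lemma: mogol; VEL=ra; CLASS=ki


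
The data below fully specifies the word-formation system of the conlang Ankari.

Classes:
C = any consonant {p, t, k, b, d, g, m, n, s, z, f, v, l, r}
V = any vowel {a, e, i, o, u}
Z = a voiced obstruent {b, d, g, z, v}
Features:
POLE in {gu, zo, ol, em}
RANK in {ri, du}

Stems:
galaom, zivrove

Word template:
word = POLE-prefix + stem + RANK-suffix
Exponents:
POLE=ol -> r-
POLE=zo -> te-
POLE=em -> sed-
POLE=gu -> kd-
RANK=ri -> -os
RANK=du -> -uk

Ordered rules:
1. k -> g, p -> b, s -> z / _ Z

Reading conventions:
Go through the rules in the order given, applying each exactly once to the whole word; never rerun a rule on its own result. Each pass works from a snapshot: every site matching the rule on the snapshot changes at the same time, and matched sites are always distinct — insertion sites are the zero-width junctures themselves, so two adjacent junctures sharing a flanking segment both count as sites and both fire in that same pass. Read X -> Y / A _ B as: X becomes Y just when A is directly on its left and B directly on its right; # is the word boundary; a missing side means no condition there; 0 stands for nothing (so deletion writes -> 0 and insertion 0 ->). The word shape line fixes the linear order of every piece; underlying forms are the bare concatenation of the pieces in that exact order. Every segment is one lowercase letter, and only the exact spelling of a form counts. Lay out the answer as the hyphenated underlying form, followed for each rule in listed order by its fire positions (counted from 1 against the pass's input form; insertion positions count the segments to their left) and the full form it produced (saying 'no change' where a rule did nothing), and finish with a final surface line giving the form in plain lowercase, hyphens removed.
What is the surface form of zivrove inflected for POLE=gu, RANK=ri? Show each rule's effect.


underlying: kd-zivrove-os
1. k -> g, p -> b, s -> z / _ Z: fires at position(s) 1: gdzivroveos
surface: gdzivroveos


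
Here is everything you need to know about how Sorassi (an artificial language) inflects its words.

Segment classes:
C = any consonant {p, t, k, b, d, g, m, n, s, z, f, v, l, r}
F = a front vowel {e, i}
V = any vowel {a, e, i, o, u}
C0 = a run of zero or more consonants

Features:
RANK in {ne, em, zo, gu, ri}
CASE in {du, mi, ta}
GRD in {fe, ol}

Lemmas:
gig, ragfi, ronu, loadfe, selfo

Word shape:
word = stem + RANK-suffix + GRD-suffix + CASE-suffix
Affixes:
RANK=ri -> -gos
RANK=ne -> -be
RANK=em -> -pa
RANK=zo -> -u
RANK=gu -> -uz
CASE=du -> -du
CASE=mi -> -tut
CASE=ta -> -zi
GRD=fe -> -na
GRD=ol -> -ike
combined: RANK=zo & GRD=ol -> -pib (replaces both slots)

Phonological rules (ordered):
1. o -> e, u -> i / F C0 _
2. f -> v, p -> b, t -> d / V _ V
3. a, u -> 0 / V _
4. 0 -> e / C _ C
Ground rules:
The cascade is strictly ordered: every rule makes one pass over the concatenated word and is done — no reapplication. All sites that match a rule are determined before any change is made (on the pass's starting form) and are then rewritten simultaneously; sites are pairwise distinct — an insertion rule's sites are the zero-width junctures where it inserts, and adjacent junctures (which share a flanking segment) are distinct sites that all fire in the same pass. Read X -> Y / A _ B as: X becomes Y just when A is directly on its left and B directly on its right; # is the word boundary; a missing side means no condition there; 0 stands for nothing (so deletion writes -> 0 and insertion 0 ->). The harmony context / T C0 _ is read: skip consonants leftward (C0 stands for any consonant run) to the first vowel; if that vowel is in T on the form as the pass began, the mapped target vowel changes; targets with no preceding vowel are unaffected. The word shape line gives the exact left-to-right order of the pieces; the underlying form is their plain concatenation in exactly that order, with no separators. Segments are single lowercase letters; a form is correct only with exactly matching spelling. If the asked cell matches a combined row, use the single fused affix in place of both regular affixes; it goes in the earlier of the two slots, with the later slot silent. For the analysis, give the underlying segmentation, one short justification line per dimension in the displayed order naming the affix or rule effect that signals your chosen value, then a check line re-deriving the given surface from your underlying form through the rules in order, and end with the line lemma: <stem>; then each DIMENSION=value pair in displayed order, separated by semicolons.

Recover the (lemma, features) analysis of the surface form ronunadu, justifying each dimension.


underlying: ronu-u-na-du
RANK=zo - signalled by the affix -u
CASE=du - signalled by the affix -du
GRD=fe - signalled by the affix -na
check: ronuunadu -> ronuunadu -> ronuunadu -> ronunadu -> ronunadu
lemma: ronu; RANK=zo; CASE=du; GRD=fe


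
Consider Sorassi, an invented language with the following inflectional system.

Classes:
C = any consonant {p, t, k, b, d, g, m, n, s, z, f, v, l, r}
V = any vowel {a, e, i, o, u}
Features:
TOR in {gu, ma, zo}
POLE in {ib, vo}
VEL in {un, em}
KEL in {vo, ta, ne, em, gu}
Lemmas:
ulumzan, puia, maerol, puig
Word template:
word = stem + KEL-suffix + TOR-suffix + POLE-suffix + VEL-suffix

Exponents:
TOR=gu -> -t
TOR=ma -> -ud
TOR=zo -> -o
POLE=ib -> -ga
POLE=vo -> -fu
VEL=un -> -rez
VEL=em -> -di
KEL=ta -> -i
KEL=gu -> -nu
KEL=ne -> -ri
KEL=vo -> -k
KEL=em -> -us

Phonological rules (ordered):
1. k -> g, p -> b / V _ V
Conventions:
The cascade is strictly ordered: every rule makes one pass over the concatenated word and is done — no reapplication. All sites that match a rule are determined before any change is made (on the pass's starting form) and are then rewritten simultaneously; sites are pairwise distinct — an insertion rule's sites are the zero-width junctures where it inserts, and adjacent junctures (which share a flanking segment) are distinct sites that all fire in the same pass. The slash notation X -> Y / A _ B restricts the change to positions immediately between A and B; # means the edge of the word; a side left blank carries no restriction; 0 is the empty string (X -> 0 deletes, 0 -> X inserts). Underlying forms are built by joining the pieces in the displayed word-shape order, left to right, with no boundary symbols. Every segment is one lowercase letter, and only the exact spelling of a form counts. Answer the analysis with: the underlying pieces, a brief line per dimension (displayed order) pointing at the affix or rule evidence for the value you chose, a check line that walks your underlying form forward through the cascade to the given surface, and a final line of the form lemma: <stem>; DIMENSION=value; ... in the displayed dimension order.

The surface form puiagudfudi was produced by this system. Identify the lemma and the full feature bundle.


underlying: puia-k-ud-fu-di
TOR=ma - signalled by the affix -ud
POLE=vo - signalled by the affix -fu
VEL=em - signalled by the affix -di
KEL=vo - signalled by the affix -k
check: puiakudfudi -> puiagudfudi
lemma: puia; TOR=ma; POLE=vo; VEL=em; KEL=vo


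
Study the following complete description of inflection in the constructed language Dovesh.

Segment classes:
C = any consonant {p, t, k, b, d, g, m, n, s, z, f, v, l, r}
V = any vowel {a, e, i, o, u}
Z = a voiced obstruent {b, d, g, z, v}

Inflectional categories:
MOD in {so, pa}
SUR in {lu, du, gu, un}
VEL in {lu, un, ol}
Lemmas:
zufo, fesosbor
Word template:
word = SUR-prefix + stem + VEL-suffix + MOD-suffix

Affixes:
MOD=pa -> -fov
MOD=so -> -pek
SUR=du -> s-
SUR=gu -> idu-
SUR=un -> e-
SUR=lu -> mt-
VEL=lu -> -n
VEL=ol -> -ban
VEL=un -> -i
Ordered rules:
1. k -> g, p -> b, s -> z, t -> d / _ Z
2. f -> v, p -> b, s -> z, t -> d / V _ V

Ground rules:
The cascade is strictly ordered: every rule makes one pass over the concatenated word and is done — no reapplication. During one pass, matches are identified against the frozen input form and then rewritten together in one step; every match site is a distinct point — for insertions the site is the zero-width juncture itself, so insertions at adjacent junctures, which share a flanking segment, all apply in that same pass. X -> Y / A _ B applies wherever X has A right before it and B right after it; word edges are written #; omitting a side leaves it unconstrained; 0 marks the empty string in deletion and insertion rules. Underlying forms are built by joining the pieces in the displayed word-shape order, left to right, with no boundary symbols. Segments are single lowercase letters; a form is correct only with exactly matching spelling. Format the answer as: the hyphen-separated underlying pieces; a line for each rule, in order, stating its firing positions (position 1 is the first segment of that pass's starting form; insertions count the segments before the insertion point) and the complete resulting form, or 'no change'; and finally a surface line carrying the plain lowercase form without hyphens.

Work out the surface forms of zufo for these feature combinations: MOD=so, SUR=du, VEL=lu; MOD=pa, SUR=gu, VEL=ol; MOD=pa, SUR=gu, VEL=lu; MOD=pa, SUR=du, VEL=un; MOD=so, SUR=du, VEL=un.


cell MOD=so, SUR=du, VEL=lu:
underlying: s-zufo-n-pek
1. k -> g, p -> b, s -> z, t -> d / _ Z: fires at position(s) 1: zzufonpek
2. f -> v, p -> b, s -> z, t -> d / V _ V: fires at position(s) 4: zzuvonpek
surface: zzuvonpek

cell MOD=pa, SUR=gu, VEL=ol:
underlying: idu-zufo-ban-fov
1. k -> g, p -> b, s -> z, t -> d / _ Z: no change
2. f -> v, p -> b, s -> z, t -> d / V _ V: fires at position(s) 6: iduzuvobanfov
surface: iduzuvobanfov

cell MOD=pa, SUR=gu, VEL=lu:
underlying: idu-zufo-n-fov
1. k -> g, p -> b, s -> z, t -> d / _ Z: no change
2. f -> v, p -> b, s -> z, t -> d / V _ V: fires at position(s) 6: iduzuvonfov
surface: iduzuvonfov

cell MOD=pa, SUR=du, VEL=un:
underlying: s-zufo-i-fov
1. k -> g, p -> b, s -> z, t -> d / _ Z: fires at position(s) 1: zzufoifov
2. f -> v, p -> b, s -> z, t -> d / V _ V: fires at position(s) 4, 7: zzuvoivov
surface: zzuvoivov

cell MOD=so, SUR=du, VEL=un:
underlying: s-zufo-i-pek
1. k -> g, p -> b, s -> z, t -> d / _ Z: fires at position(s) 1: zzufoipek
2. f -> v, p -> b, s -> z, t -> d / V _ V: fires at position(s) 4, 7: zzuvoibek
surface: zzuvoibek


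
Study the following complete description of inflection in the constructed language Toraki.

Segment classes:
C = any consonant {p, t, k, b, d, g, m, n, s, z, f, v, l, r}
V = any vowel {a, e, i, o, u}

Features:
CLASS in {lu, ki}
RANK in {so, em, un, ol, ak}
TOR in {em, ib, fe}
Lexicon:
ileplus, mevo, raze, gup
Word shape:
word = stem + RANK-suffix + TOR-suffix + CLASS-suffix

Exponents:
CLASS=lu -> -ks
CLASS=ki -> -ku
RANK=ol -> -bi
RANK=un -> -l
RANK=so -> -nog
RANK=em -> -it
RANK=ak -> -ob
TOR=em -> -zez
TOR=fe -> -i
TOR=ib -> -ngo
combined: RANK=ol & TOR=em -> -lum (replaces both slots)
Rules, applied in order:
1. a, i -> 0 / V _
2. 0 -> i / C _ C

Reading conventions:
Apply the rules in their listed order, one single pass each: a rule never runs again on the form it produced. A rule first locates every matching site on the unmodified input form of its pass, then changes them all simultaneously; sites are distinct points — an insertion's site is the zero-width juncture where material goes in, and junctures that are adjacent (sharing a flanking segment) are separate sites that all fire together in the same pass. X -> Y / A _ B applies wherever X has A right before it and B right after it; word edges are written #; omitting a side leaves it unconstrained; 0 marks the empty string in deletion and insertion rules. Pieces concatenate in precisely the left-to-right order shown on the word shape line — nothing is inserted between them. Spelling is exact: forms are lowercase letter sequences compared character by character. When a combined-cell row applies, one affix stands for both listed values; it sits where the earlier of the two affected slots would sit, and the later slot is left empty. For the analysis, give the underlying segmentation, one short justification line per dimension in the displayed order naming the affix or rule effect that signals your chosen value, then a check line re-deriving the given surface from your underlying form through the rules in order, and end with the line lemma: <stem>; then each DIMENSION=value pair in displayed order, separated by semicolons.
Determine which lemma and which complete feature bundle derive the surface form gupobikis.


underlying: gup-ob-i-ks
CLASS=lu - signalled by the affix -ks
RANK=ak - signalled by the affix -ob
TOR=fe - signalled by the affix -i
check: gupobiks -> gupobiks -> gupobikis
lemma: gup; CLASS=lu; RANK=ak; TOR=fe
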